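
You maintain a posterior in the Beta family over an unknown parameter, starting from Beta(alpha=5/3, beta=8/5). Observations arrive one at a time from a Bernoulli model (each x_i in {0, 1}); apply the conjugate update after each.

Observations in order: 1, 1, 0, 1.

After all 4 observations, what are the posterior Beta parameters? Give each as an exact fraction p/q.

alpha=14/3, beta=13/5

obs 1: x=1 → posterior Beta(8/3, 8/5)
obs 2: x=1 → posterior Beta(11/3, 8/5)
obs 3: x=0 → posterior Beta(11/3, 13/5)
obs 4: x=1 → posterior Beta(14/3, 13/5)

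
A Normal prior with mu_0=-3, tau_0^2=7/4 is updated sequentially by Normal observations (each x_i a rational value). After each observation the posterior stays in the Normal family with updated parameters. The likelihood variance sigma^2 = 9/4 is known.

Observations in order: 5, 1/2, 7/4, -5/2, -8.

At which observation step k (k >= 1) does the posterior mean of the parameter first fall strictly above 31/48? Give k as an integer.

k = 3

obs 1: x=5 → posterior Normal(1/2, 63/64)
obs 2: x=1/2 → posterior Normal(1/2, 63/92)
obs 3: x=7/4 → posterior Normal(19/24, 21/40)
obs 4: x=-5/2 → posterior Normal(25/148, 63/148)
obs 5: x=-8 → posterior Normal(-199/176, 63/176)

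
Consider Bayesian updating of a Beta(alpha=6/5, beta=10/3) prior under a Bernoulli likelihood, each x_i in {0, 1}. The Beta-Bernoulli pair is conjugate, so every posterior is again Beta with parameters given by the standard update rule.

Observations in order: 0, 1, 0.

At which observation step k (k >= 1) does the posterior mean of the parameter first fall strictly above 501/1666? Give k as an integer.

k = 2

obs 1: x=0 → posterior Beta(6/5, 13/3)
obs 2: x=1 → posterior Beta(11/5, 13/3)
obs 3: x=0 → posterior Beta(11/5, 16/3)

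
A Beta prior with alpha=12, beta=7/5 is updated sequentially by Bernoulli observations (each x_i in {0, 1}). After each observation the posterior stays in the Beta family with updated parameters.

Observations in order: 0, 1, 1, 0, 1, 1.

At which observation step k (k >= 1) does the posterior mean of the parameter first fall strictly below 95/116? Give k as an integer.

obs 1: x=0 → posterior Beta(12, 12/5)
obs 2: x=1 → posterior Beta(13, 12/5)
obs 3: x=1 → posterior Beta(14, 12/5)
obs 4: x=0 → posterior Beta(14, 17/5)
obs 5: x=1 → posterior Beta(15, 17/5)
obs 6: x=1 → posterior Beta(16, 17/5)

k = 4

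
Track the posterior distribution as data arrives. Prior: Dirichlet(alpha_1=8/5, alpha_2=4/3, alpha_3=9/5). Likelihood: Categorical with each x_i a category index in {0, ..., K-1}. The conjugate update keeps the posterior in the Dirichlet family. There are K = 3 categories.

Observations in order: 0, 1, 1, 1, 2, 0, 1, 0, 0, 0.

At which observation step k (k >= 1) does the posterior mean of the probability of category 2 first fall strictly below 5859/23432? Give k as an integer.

obs 1: x=0 → posterior Dirichlet(13/5, 4/3, 9/5)
obs 2: x=1 → posterior Dirichlet(13/5, 7/3, 9/5)
obs 3: x=1 → posterior Dirichlet(13/5, 10/3, 9/5)
obs 4: x=1 → posterior Dirichlet(13/5, 13/3, 9/5)
obs 5: x=2 → posterior Dirichlet(13/5, 13/3, 14/5)
obs 6: x=0 → posterior Dirichlet(18/5, 13/3, 14/5)
obs 7: x=1 → posterior Dirichlet(18/5, 16/3, 14/5)
obs 8: x=0 → posterior Dirichlet(23/5, 16/3, 14/5)
obs 9: x=0 → posterior Dirichlet(28/5, 16/3, 14/5)
obs 10: x=0 → posterior Dirichlet(33/5, 16/3, 14/5)

k = 3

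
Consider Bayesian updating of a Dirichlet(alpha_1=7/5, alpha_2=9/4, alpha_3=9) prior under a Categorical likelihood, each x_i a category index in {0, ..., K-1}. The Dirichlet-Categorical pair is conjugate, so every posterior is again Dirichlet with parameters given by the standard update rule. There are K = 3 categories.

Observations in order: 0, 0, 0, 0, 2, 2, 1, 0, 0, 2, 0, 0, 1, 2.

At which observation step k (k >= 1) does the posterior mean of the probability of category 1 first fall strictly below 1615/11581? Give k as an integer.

obs 1: x=0 → posterior Dirichlet(12/5, 9/4, 9)
obs 2: x=0 → posterior Dirichlet(17/5, 9/4, 9)
obs 3: x=0 → posterior Dirichlet(22/5, 9/4, 9)
obs 4: x=0 → posterior Dirichlet(27/5, 9/4, 9)
obs 5: x=2 → posterior Dirichlet(27/5, 9/4, 10)
obs 6: x=2 → posterior Dirichlet(27/5, 9/4, 11)
obs 7: x=1 → posterior Dirichlet(27/5, 13/4, 11)
obs 8: x=0 → posterior Dirichlet(32/5, 13/4, 11)
obs 9: x=0 → posterior Dirichlet(37/5, 13/4, 11)
obs 10: x=2 → posterior Dirichlet(37/5, 13/4, 12)
obs 11: x=0 → posterior Dirichlet(42/5, 13/4, 12)
obs 12: x=0 → posterior Dirichlet(47/5, 13/4, 12)
obs 13: x=1 → posterior Dirichlet(47/5, 17/4, 12)
obs 14: x=2 → posterior Dirichlet(47/5, 17/4, 13)

k = 4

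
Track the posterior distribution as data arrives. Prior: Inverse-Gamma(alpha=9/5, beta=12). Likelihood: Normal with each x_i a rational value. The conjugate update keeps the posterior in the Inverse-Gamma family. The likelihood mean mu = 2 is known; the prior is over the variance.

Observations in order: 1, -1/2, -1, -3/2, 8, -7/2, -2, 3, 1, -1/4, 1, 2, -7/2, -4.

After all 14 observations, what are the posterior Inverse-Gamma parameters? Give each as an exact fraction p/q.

obs 1: x=1 → posterior Inverse-Gamma(23/10, 25/2)
obs 2: x=-1/2 → posterior Inverse-Gamma(14/5, 125/8)
obs 3: x=-1 → posterior Inverse-Gamma(33/10, 161/8)
obs 4: x=-3/2 → posterior Inverse-Gamma(19/5, 105/4)
obs 5: x=8 → posterior Inverse-Gamma(43/10, 177/4)
obs 6: x=-7/2 → posterior Inverse-Gamma(24/5, 475/8)
obs 7: x=-2 → posterior Inverse-Gamma(53/10, 539/8)
obs 8: x=3 → posterior Inverse-Gamma(29/5, 543/8)
obs 9: x=1 → posterior Inverse-Gamma(63/10, 547/8)
obs 10: x=-1/4 → posterior Inverse-Gamma(34/5, 2269/32)
obs 11: x=1 → posterior Inverse-Gamma(73/10, 2285/32)
obs 12: x=2 → posterior Inverse-Gamma(39/5, 2285/32)
obs 13: x=-7/2 → posterior Inverse-Gamma(83/10, 2769/32)
obs 14: x=-4 → posterior Inverse-Gamma(44/5, 3345/32)

alpha=44/5, beta=3345/32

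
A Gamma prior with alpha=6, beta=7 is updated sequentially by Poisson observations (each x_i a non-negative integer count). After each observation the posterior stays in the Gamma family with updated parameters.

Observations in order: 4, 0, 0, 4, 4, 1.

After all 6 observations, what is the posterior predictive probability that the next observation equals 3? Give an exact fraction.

138882427585667380514315/1171355575953987221848064

obs 1: x=4 → posterior Gamma(10, 8)
obs 2: x=0 → posterior Gamma(10, 9)
obs 3: x=0 → posterior Gamma(10, 10)
obs 4: x=4 → posterior Gamma(14, 11)
obs 5: x=4 → posterior Gamma(18, 12)
obs 6: x=1 → posterior Gamma(19, 13)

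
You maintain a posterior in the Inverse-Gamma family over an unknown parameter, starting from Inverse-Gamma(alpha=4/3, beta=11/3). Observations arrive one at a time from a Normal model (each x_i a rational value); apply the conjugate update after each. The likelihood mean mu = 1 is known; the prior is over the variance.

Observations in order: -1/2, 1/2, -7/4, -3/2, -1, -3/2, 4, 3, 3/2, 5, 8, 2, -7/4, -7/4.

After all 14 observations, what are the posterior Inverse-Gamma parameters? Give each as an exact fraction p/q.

obs 1: x=-1/2 → posterior Inverse-Gamma(11/6, 115/24)
obs 2: x=1/2 → posterior Inverse-Gamma(7/3, 59/12)
obs 3: x=-7/4 → posterior Inverse-Gamma(17/6, 835/96)
obs 4: x=-3/2 → posterior Inverse-Gamma(10/3, 1135/96)
obs 5: x=-1 → posterior Inverse-Gamma(23/6, 1327/96)
obs 6: x=-3/2 → posterior Inverse-Gamma(13/3, 1627/96)
obs 7: x=4 → posterior Inverse-Gamma(29/6, 2059/96)
obs 8: x=3 → posterior Inverse-Gamma(16/3, 2251/96)
obs 9: x=3/2 → posterior Inverse-Gamma(35/6, 2263/96)
obs 10: x=5 → posterior Inverse-Gamma(19/3, 3031/96)
obs 11: x=8 → posterior Inverse-Gamma(41/6, 5383/96)
obs 12: x=2 → posterior Inverse-Gamma(22/3, 5431/96)
obs 13: x=-7/4 → posterior Inverse-Gamma(47/6, 2897/48)
obs 14: x=-7/4 → posterior Inverse-Gamma(25/3, 6157/96)

alpha=25/3, beta=6157/96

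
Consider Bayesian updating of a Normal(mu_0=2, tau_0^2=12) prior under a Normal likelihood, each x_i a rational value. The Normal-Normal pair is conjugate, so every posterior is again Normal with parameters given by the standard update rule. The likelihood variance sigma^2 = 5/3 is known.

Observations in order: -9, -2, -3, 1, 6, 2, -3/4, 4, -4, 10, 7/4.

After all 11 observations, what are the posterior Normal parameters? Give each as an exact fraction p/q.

obs 1: x=-9 → posterior Normal(-314/41, 60/41)
obs 2: x=-2 → posterior Normal(-386/77, 60/77)
obs 3: x=-3 → posterior Normal(-494/113, 60/113)
obs 4: x=1 → posterior Normal(-458/149, 60/149)
obs 5: x=6 → posterior Normal(-242/185, 12/37)
obs 6: x=2 → posterior Normal(-10/13, 60/221)
obs 7: x=-3/4 → posterior Normal(-197/257, 60/257)
obs 8: x=4 → posterior Normal(-53/293, 60/293)
obs 9: x=-4 → posterior Normal(-197/329, 60/329)
obs 10: x=10 → posterior Normal(163/365, 12/73)
obs 11: x=7/4 → posterior Normal(226/401, 60/401)

mu_0=226/401, tau_0^2=60/401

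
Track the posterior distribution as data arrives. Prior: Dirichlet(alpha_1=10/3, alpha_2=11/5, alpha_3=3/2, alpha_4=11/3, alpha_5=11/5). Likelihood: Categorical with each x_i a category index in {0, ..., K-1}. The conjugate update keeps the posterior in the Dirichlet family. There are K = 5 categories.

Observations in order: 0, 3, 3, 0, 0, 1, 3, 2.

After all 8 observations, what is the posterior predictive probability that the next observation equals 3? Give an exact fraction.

200/627

obs 1: x=0 → posterior Dirichlet(13/3, 11/5, 3/2, 11/3, 11/5)
obs 2: x=3 → posterior Dirichlet(13/3, 11/5, 3/2, 14/3, 11/5)
obs 3: x=3 → posterior Dirichlet(13/3, 11/5, 3/2, 17/3, 11/5)
obs 4: x=0 → posterior Dirichlet(16/3, 11/5, 3/2, 17/3, 11/5)
obs 5: x=0 → posterior Dirichlet(19/3, 11/5, 3/2, 17/3, 11/5)
obs 6: x=1 → posterior Dirichlet(19/3, 16/5, 3/2, 17/3, 11/5)
obs 7: x=3 → posterior Dirichlet(19/3, 16/5, 3/2, 20/3, 11/5)
obs 8: x=2 → posterior Dirichlet(19/3, 16/5, 5/2, 20/3, 11/5)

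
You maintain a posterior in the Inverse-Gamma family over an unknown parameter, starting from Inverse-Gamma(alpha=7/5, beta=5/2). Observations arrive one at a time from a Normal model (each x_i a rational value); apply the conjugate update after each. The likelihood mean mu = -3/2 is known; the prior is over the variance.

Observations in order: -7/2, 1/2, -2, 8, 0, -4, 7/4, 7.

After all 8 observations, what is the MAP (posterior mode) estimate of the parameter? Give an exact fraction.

obs 1: x=-7/2 → posterior Inverse-Gamma(19/10, 9/2)
obs 2: x=1/2 → posterior Inverse-Gamma(12/5, 13/2)
obs 3: x=-2 → posterior Inverse-Gamma(29/10, 53/8)
obs 4: x=8 → posterior Inverse-Gamma(17/5, 207/4)
obs 5: x=0 → posterior Inverse-Gamma(39/10, 423/8)
obs 6: x=-4 → posterior Inverse-Gamma(22/5, 56)
obs 7: x=7/4 → posterior Inverse-Gamma(49/10, 1961/32)
obs 8: x=7 → posterior Inverse-Gamma(27/5, 3117/32)

15585/1024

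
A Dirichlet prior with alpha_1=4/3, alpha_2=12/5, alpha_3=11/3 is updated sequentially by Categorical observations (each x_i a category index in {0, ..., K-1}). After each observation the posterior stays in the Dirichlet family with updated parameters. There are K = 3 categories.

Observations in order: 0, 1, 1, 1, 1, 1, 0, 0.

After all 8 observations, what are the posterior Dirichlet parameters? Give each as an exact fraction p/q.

alpha_1=13/3, alpha_2=37/5, alpha_3=11/3

obs 1: x=0 → posterior Dirichlet(7/3, 12/5, 11/3)
obs 2: x=1 → posterior Dirichlet(7/3, 17/5, 11/3)
obs 3: x=1 → posterior Dirichlet(7/3, 22/5, 11/3)
obs 4: x=1 → posterior Dirichlet(7/3, 27/5, 11/3)
obs 5: x=1 → posterior Dirichlet(7/3, 32/5, 11/3)
obs 6: x=1 → posterior Dirichlet(7/3, 37/5, 11/3)
obs 7: x=0 → posterior Dirichlet(10/3, 37/5, 11/3)
obs 8: x=0 → posterior Dirichlet(13/3, 37/5, 11/3)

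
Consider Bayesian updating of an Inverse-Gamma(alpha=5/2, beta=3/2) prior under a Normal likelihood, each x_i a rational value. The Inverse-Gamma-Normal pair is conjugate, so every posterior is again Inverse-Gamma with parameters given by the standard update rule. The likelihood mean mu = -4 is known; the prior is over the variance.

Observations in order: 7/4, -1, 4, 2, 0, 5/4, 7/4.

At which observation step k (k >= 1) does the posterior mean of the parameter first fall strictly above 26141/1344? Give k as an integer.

k = 4

obs 1: x=7/4 → posterior Inverse-Gamma(3, 577/32)
obs 2: x=-1 → posterior Inverse-Gamma(7/2, 721/32)
obs 3: x=4 → posterior Inverse-Gamma(4, 1745/32)
obs 4: x=2 → posterior Inverse-Gamma(9/2, 2321/32)
obs 5: x=0 → posterior Inverse-Gamma(5, 2577/32)
obs 6: x=5/4 → posterior Inverse-Gamma(11/2, 1509/16)
obs 7: x=7/4 → posterior Inverse-Gamma(6, 3547/32)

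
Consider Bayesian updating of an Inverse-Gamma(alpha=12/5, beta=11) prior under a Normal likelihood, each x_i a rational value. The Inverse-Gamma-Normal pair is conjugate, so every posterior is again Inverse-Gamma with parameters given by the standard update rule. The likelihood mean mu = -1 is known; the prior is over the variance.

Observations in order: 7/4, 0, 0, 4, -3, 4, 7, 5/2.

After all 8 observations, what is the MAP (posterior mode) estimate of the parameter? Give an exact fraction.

obs 1: x=7/4 → posterior Inverse-Gamma(29/10, 473/32)
obs 2: x=0 → posterior Inverse-Gamma(17/5, 489/32)
obs 3: x=0 → posterior Inverse-Gamma(39/10, 505/32)
obs 4: x=4 → posterior Inverse-Gamma(22/5, 905/32)
obs 5: x=-3 → posterior Inverse-Gamma(49/10, 969/32)
obs 6: x=4 → posterior Inverse-Gamma(27/5, 1369/32)
obs 7: x=7 → posterior Inverse-Gamma(59/10, 2393/32)
obs 8: x=5/2 → posterior Inverse-Gamma(32/5, 2589/32)

12945/1184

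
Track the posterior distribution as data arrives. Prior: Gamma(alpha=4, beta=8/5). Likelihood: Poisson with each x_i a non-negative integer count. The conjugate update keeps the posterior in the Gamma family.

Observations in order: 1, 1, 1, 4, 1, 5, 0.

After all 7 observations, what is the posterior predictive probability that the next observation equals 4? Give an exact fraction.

obs 1: x=1 → posterior Gamma(5, 13/5)
obs 2: x=1 → posterior Gamma(6, 18/5)
obs 3: x=1 → posterior Gamma(7, 23/5)
obs 4: x=4 → posterior Gamma(11, 28/5)
obs 5: x=1 → posterior Gamma(12, 33/5)
obs 6: x=5 → posterior Gamma(17, 38/5)
obs 7: x=0 → posterior Gamma(17, 43/5)

5929475635482548956556549458403125/67444219036774861404239971762569216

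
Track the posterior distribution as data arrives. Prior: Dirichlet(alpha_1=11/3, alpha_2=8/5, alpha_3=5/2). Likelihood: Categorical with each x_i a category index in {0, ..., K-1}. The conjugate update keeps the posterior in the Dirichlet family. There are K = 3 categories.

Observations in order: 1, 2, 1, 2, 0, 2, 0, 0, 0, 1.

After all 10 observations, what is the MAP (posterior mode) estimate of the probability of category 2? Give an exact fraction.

obs 1: x=1 → posterior Dirichlet(11/3, 13/5, 5/2)
obs 2: x=2 → posterior Dirichlet(11/3, 13/5, 7/2)
obs 3: x=1 → posterior Dirichlet(11/3, 18/5, 7/2)
obs 4: x=2 → posterior Dirichlet(11/3, 18/5, 9/2)
obs 5: x=0 → posterior Dirichlet(14/3, 18/5, 9/2)
obs 6: x=2 → posterior Dirichlet(14/3, 18/5, 11/2)
obs 7: x=0 → posterior Dirichlet(17/3, 18/5, 11/2)
obs 8: x=0 → posterior Dirichlet(20/3, 18/5, 11/2)
obs 9: x=0 → posterior Dirichlet(23/3, 18/5, 11/2)
obs 10: x=1 → posterior Dirichlet(23/3, 23/5, 11/2)

135/443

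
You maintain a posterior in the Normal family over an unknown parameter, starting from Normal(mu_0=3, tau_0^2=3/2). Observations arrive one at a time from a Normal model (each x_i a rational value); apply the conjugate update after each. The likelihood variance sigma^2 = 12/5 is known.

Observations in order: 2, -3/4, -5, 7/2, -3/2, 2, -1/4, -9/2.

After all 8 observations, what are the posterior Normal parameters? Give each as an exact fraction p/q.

obs 1: x=2 → posterior Normal(34/13, 12/13)
obs 2: x=-3/4 → posterior Normal(121/72, 2/3)
obs 3: x=-5 → posterior Normal(21/92, 12/23)
obs 4: x=7/2 → posterior Normal(13/16, 3/7)
obs 5: x=-3/2 → posterior Normal(61/132, 4/11)
obs 6: x=2 → posterior Normal(101/152, 6/19)
obs 7: x=-1/4 → posterior Normal(24/43, 12/43)
obs 8: x=-9/2 → posterior Normal(1/32, 1/4)

mu_0=1/32, tau_0^2=1/4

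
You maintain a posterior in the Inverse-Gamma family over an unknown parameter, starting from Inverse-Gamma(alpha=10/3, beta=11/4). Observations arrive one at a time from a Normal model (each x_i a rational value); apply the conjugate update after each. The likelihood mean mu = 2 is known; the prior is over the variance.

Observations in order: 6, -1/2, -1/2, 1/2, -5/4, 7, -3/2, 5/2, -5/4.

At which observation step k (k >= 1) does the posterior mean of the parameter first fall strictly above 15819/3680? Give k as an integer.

obs 1: x=6 → posterior Inverse-Gamma(23/6, 43/4)
obs 2: x=-1/2 → posterior Inverse-Gamma(13/3, 111/8)
obs 3: x=-1/2 → posterior Inverse-Gamma(29/6, 17)
obs 4: x=1/2 → posterior Inverse-Gamma(16/3, 145/8)
obs 5: x=-5/4 → posterior Inverse-Gamma(35/6, 749/32)
obs 6: x=7 → posterior Inverse-Gamma(19/3, 1149/32)
obs 7: x=-3/2 → posterior Inverse-Gamma(41/6, 1345/32)
obs 8: x=5/2 → posterior Inverse-Gamma(22/3, 1349/32)
obs 9: x=-5/4 → posterior Inverse-Gamma(47/6, 759/16)

k = 3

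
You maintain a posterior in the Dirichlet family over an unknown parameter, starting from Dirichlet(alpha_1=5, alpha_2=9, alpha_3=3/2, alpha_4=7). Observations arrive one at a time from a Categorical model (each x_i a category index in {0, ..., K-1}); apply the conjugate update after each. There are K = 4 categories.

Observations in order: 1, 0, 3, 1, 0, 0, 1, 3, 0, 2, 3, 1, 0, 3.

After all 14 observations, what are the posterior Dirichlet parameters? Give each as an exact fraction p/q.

alpha_1=10, alpha_2=13, alpha_3=5/2, alpha_4=11

obs 1: x=1 → posterior Dirichlet(5, 10, 3/2, 7)
obs 2: x=0 → posterior Dirichlet(6, 10, 3/2, 7)
obs 3: x=3 → posterior Dirichlet(6, 10, 3/2, 8)
obs 4: x=1 → posterior Dirichlet(6, 11, 3/2, 8)
obs 5: x=0 → posterior Dirichlet(7, 11, 3/2, 8)
obs 6: x=0 → posterior Dirichlet(8, 11, 3/2, 8)
obs 7: x=1 → posterior Dirichlet(8, 12, 3/2, 8)
obs 8: x=3 → posterior Dirichlet(8, 12, 3/2, 9)
obs 9: x=0 → posterior Dirichlet(9, 12, 3/2, 9)
obs 10: x=2 → posterior Dirichlet(9, 12, 5/2, 9)
obs 11: x=3 → posterior Dirichlet(9, 12, 5/2, 10)
obs 12: x=1 → posterior Dirichlet(9, 13, 5/2, 10)
obs 13: x=0 → posterior Dirichlet(10, 13, 5/2, 10)
obs 14: x=3 → posterior Dirichlet(10, 13, 5/2, 11)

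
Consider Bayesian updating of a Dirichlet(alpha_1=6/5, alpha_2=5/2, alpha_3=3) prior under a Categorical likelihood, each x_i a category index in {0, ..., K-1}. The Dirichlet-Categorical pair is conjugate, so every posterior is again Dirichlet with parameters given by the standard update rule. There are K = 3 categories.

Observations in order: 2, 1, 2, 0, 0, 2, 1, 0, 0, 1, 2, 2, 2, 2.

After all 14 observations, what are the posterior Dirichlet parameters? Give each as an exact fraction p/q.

alpha_1=26/5, alpha_2=11/2, alpha_3=10

obs 1: x=2 → posterior Dirichlet(6/5, 5/2, 4)
obs 2: x=1 → posterior Dirichlet(6/5, 7/2, 4)
obs 3: x=2 → posterior Dirichlet(6/5, 7/2, 5)
obs 4: x=0 → posterior Dirichlet(11/5, 7/2, 5)
obs 5: x=0 → posterior Dirichlet(16/5, 7/2, 5)
obs 6: x=2 → posterior Dirichlet(16/5, 7/2, 6)
obs 7: x=1 → posterior Dirichlet(16/5, 9/2, 6)
obs 8: x=0 → posterior Dirichlet(21/5, 9/2, 6)
obs 9: x=0 → posterior Dirichlet(26/5, 9/2, 6)
obs 10: x=1 → posterior Dirichlet(26/5, 11/2, 6)
obs 11: x=2 → posterior Dirichlet(26/5, 11/2, 7)
obs 12: x=2 → posterior Dirichlet(26/5, 11/2, 8)
obs 13: x=2 → posterior Dirichlet(26/5, 11/2, 9)
obs 14: x=2 → posterior Dirichlet(26/5, 11/2, 10)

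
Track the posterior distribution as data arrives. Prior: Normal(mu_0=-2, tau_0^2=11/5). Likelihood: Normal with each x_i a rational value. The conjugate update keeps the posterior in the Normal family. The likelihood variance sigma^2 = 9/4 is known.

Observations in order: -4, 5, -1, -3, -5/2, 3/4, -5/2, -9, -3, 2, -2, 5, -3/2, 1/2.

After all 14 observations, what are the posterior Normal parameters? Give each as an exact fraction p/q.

obs 1: x=-4 → posterior Normal(-266/89, 99/89)
obs 2: x=5 → posterior Normal(-46/133, 99/133)
obs 3: x=-1 → posterior Normal(-30/59, 33/59)
obs 4: x=-3 → posterior Normal(-222/221, 99/221)
obs 5: x=-5/2 → posterior Normal(-332/265, 99/265)
obs 6: x=3/4 → posterior Normal(-299/309, 33/103)
obs 7: x=-5/2 → posterior Normal(-409/353, 99/353)
obs 8: x=-9 → posterior Normal(-805/397, 99/397)
obs 9: x=-3 → posterior Normal(-937/441, 11/49)
obs 10: x=2 → posterior Normal(-849/485, 99/485)
obs 11: x=-2 → posterior Normal(-937/529, 99/529)
obs 12: x=5 → posterior Normal(-239/191, 33/191)
obs 13: x=-3/2 → posterior Normal(-783/617, 99/617)
obs 14: x=1/2 → posterior Normal(-761/661, 99/661)

mu_0=-761/661, tau_0^2=99/661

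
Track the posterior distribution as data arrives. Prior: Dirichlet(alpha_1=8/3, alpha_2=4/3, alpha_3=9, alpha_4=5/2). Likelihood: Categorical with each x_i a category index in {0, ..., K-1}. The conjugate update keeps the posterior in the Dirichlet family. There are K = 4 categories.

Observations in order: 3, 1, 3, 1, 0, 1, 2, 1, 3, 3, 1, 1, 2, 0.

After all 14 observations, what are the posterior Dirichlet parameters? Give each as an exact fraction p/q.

obs 1: x=3 → posterior Dirichlet(8/3, 4/3, 9, 7/2)
obs 2: x=1 → posterior Dirichlet(8/3, 7/3, 9, 7/2)
obs 3: x=3 → posterior Dirichlet(8/3, 7/3, 9, 9/2)
obs 4: x=1 → posterior Dirichlet(8/3, 10/3, 9, 9/2)
obs 5: x=0 → posterior Dirichlet(11/3, 10/3, 9, 9/2)
obs 6: x=1 → posterior Dirichlet(11/3, 13/3, 9, 9/2)
obs 7: x=2 → posterior Dirichlet(11/3, 13/3, 10, 9/2)
obs 8: x=1 → posterior Dirichlet(11/3, 16/3, 10, 9/2)
obs 9: x=3 → posterior Dirichlet(11/3, 16/3, 10, 11/2)
obs 10: x=3 → posterior Dirichlet(11/3, 16/3, 10, 13/2)
obs 11: x=1 → posterior Dirichlet(11/3, 19/3, 10, 13/2)
obs 12: x=1 → posterior Dirichlet(11/3, 22/3, 10, 13/2)
obs 13: x=2 → posterior Dirichlet(11/3, 22/3, 11, 13/2)
obs 14: x=0 → posterior Dirichlet(14/3, 22/3, 11, 13/2)

alpha_1=14/3, alpha_2=22/3, alpha_3=11, alpha_4=13/2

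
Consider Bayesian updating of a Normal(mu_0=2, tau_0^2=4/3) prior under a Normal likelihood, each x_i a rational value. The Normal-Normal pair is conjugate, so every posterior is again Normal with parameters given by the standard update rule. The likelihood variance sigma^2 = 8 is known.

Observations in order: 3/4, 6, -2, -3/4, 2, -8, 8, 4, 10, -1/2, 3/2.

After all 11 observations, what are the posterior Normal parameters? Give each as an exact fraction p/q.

mu_0=33/17, tau_0^2=8/17

obs 1: x=3/4 → posterior Normal(51/28, 8/7)
obs 2: x=6 → posterior Normal(75/32, 1)
obs 3: x=-2 → posterior Normal(67/36, 8/9)
obs 4: x=-3/4 → posterior Normal(8/5, 4/5)
obs 5: x=2 → posterior Normal(18/11, 8/11)
obs 6: x=-8 → posterior Normal(5/6, 2/3)
obs 7: x=8 → posterior Normal(18/13, 8/13)
obs 8: x=4 → posterior Normal(11/7, 4/7)
obs 9: x=10 → posterior Normal(32/15, 8/15)
obs 10: x=-1/2 → posterior Normal(63/32, 1/2)
obs 11: x=3/2 → posterior Normal(33/17, 8/17)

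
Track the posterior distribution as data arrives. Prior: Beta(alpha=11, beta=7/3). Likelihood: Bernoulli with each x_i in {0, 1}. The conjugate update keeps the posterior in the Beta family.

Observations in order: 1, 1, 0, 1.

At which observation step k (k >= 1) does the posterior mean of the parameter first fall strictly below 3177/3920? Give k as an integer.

k = 3

obs 1: x=1 → posterior Beta(12, 7/3)
obs 2: x=1 → posterior Beta(13, 7/3)
obs 3: x=0 → posterior Beta(13, 10/3)
obs 4: x=1 → posterior Beta(14, 10/3)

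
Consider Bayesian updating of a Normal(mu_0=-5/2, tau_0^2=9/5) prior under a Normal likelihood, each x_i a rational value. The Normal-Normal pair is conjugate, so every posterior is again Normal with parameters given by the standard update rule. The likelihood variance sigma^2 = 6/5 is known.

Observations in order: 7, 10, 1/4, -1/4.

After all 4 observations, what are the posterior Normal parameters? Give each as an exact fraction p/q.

obs 1: x=7 → posterior Normal(16/5, 18/25)
obs 2: x=10 → posterior Normal(23/4, 9/20)
obs 3: x=1/4 → posterior Normal(17/4, 18/55)
obs 4: x=-1/4 → posterior Normal(23/7, 9/35)

mu_0=23/7, tau_0^2=9/35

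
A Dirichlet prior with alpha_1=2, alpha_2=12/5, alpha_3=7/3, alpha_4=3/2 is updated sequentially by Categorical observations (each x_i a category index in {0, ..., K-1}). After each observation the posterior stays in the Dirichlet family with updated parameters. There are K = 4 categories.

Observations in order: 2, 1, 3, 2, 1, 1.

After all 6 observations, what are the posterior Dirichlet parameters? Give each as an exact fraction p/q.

obs 1: x=2 → posterior Dirichlet(2, 12/5, 10/3, 3/2)
obs 2: x=1 → posterior Dirichlet(2, 17/5, 10/3, 3/2)
obs 3: x=3 → posterior Dirichlet(2, 17/5, 10/3, 5/2)
obs 4: x=2 → posterior Dirichlet(2, 17/5, 13/3, 5/2)
obs 5: x=1 → posterior Dirichlet(2, 22/5, 13/3, 5/2)
obs 6: x=1 → posterior Dirichlet(2, 27/5, 13/3, 5/2)

alpha_1=2, alpha_2=27/5, alpha_3=13/3, alpha_4=5/2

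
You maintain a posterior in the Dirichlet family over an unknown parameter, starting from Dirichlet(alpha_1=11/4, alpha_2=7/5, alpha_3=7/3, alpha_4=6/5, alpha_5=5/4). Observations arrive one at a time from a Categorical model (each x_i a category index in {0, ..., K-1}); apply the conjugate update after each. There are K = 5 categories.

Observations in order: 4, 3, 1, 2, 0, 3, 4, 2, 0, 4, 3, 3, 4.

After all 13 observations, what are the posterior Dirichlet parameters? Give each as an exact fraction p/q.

obs 1: x=4 → posterior Dirichlet(11/4, 7/5, 7/3, 6/5, 9/4)
obs 2: x=3 → posterior Dirichlet(11/4, 7/5, 7/3, 11/5, 9/4)
obs 3: x=1 → posterior Dirichlet(11/4, 12/5, 7/3, 11/5, 9/4)
obs 4: x=2 → posterior Dirichlet(11/4, 12/5, 10/3, 11/5, 9/4)
obs 5: x=0 → posterior Dirichlet(15/4, 12/5, 10/3, 11/5, 9/4)
obs 6: x=3 → posterior Dirichlet(15/4, 12/5, 10/3, 16/5, 9/4)
obs 7: x=4 → posterior Dirichlet(15/4, 12/5, 10/3, 16/5, 13/4)
obs 8: x=2 → posterior Dirichlet(15/4, 12/5, 13/3, 16/5, 13/4)
obs 9: x=0 → posterior Dirichlet(19/4, 12/5, 13/3, 16/5, 13/4)
obs 10: x=4 → posterior Dirichlet(19/4, 12/5, 13/3, 16/5, 17/4)
obs 11: x=3 → posterior Dirichlet(19/4, 12/5, 13/3, 21/5, 17/4)
obs 12: x=3 → posterior Dirichlet(19/4, 12/5, 13/3, 26/5, 17/4)
obs 13: x=4 → posterior Dirichlet(19/4, 12/5, 13/3, 26/5, 21/4)

alpha_1=19/4, alpha_2=12/5, alpha_3=13/3, alpha_4=26/5, alpha_5=21/4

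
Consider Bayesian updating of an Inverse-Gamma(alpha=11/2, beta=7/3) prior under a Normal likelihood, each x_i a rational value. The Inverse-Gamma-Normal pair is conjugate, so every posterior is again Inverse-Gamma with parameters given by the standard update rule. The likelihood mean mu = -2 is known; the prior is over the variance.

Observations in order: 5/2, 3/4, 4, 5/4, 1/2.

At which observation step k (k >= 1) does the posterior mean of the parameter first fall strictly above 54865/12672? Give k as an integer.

k = 3

obs 1: x=5/2 → posterior Inverse-Gamma(6, 299/24)
obs 2: x=3/4 → posterior Inverse-Gamma(13/2, 1559/96)
obs 3: x=4 → posterior Inverse-Gamma(7, 3287/96)
obs 4: x=5/4 → posterior Inverse-Gamma(15/2, 1897/48)
obs 5: x=1/2 → posterior Inverse-Gamma(8, 2047/48)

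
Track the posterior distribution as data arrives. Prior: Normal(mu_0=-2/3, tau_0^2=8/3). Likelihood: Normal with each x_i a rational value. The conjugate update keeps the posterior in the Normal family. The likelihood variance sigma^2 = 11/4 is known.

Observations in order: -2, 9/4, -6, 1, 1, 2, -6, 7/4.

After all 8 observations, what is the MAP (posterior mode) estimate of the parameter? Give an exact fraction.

obs 1: x=-2 → posterior Normal(-86/65, 88/65)
obs 2: x=9/4 → posterior Normal(-14/97, 88/97)
obs 3: x=-6 → posterior Normal(-206/129, 88/129)
obs 4: x=1 → posterior Normal(-174/161, 88/161)
obs 5: x=1 → posterior Normal(-142/193, 88/193)
obs 6: x=2 → posterior Normal(-26/75, 88/225)
obs 7: x=-6 → posterior Normal(-270/257, 88/257)
obs 8: x=7/4 → posterior Normal(-214/289, 88/289)

-214/289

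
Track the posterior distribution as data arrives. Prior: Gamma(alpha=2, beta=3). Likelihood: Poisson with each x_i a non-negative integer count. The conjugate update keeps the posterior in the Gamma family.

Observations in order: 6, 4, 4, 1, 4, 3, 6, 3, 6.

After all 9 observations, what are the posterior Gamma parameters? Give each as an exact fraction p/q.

alpha=39, beta=12

obs 1: x=6 → posterior Gamma(8, 4)
obs 2: x=4 → posterior Gamma(12, 5)
obs 3: x=4 → posterior Gamma(16, 6)
obs 4: x=1 → posterior Gamma(17, 7)
obs 5: x=4 → posterior Gamma(21, 8)
obs 6: x=3 → posterior Gamma(24, 9)
obs 7: x=6 → posterior Gamma(30, 10)
obs 8: x=3 → posterior Gamma(33, 11)
obs 9: x=6 → posterior Gamma(39, 12)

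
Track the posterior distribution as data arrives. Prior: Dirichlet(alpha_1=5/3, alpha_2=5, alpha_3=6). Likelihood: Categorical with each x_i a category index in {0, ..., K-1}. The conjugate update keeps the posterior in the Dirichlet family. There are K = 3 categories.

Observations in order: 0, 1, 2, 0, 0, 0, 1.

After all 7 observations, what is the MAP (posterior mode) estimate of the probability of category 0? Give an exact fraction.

7/25

obs 1: x=0 → posterior Dirichlet(8/3, 5, 6)
obs 2: x=1 → posterior Dirichlet(8/3, 6, 6)
obs 3: x=2 → posterior Dirichlet(8/3, 6, 7)
obs 4: x=0 → posterior Dirichlet(11/3, 6, 7)
obs 5: x=0 → posterior Dirichlet(14/3, 6, 7)
obs 6: x=0 → posterior Dirichlet(17/3, 6, 7)
obs 7: x=1 → posterior Dirichlet(17/3, 7, 7)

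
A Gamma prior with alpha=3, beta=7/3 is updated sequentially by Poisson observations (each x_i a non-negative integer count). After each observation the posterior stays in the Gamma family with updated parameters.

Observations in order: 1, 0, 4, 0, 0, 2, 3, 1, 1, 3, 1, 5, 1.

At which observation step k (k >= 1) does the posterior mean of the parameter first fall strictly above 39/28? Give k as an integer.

k = 3

obs 1: x=1 → posterior Gamma(4, 10/3)
obs 2: x=0 → posterior Gamma(4, 13/3)
obs 3: x=4 → posterior Gamma(8, 16/3)
obs 4: x=0 → posterior Gamma(8, 19/3)
obs 5: x=0 → posterior Gamma(8, 22/3)
obs 6: x=2 → posterior Gamma(10, 25/3)
obs 7: x=3 → posterior Gamma(13, 28/3)
obs 8: x=1 → posterior Gamma(14, 31/3)
obs 9: x=1 → posterior Gamma(15, 34/3)
obs 10: x=3 → posterior Gamma(18, 37/3)
obs 11: x=1 → posterior Gamma(19, 40/3)
obs 12: x=5 → posterior Gamma(24, 43/3)
obs 13: x=1 → posterior Gamma(25, 46/3)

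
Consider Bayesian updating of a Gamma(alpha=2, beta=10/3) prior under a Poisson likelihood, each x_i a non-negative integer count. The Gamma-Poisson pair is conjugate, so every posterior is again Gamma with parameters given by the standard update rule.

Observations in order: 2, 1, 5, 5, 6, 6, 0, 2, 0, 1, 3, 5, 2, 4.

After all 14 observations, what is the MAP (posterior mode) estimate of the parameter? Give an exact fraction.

obs 1: x=2 → posterior Gamma(4, 13/3)
obs 2: x=1 → posterior Gamma(5, 16/3)
obs 3: x=5 → posterior Gamma(10, 19/3)
obs 4: x=5 → posterior Gamma(15, 22/3)
obs 5: x=6 → posterior Gamma(21, 25/3)
obs 6: x=6 → posterior Gamma(27, 28/3)
obs 7: x=0 → posterior Gamma(27, 31/3)
obs 8: x=2 → posterior Gamma(29, 34/3)
obs 9: x=0 → posterior Gamma(29, 37/3)
obs 10: x=1 → posterior Gamma(30, 40/3)
obs 11: x=3 → posterior Gamma(33, 43/3)
obs 12: x=5 → posterior Gamma(38, 46/3)
obs 13: x=2 → posterior Gamma(40, 49/3)
obs 14: x=4 → posterior Gamma(44, 52/3)

129/52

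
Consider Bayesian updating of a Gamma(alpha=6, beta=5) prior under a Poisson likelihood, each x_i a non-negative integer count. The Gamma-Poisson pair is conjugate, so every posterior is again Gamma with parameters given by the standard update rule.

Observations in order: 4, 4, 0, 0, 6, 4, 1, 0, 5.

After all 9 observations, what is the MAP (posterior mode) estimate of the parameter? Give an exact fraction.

obs 1: x=4 → posterior Gamma(10, 6)
obs 2: x=4 → posterior Gamma(14, 7)
obs 3: x=0 → posterior Gamma(14, 8)
obs 4: x=0 → posterior Gamma(14, 9)
obs 5: x=6 → posterior Gamma(20, 10)
obs 6: x=4 → posterior Gamma(24, 11)
obs 7: x=1 → posterior Gamma(25, 12)
obs 8: x=0 → posterior Gamma(25, 13)
obs 9: x=5 → posterior Gamma(30, 14)

29/14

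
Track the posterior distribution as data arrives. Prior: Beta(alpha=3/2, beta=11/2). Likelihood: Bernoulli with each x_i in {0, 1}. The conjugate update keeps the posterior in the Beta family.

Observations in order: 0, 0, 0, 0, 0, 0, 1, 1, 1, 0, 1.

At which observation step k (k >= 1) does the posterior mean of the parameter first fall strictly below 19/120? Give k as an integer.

k = 3

obs 1: x=0 → posterior Beta(3/2, 13/2)
obs 2: x=0 → posterior Beta(3/2, 15/2)
obs 3: x=0 → posterior Beta(3/2, 17/2)
obs 4: x=0 → posterior Beta(3/2, 19/2)
obs 5: x=0 → posterior Beta(3/2, 21/2)
obs 6: x=0 → posterior Beta(3/2, 23/2)
obs 7: x=1 → posterior Beta(5/2, 23/2)
obs 8: x=1 → posterior Beta(7/2, 23/2)
obs 9: x=1 → posterior Beta(9/2, 23/2)
obs 10: x=0 → posterior Beta(9/2, 25/2)
obs 11: x=1 → posterior Beta(11/2, 25/2)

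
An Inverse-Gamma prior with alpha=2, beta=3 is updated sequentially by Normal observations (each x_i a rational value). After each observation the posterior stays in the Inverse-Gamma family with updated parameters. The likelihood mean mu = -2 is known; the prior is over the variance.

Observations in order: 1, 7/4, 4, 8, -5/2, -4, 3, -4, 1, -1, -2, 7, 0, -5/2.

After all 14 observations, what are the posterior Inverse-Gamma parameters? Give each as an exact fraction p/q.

obs 1: x=1 → posterior Inverse-Gamma(5/2, 15/2)
obs 2: x=7/4 → posterior Inverse-Gamma(3, 465/32)
obs 3: x=4 → posterior Inverse-Gamma(7/2, 1041/32)
obs 4: x=8 → posterior Inverse-Gamma(4, 2641/32)
obs 5: x=-5/2 → posterior Inverse-Gamma(9/2, 2645/32)
obs 6: x=-4 → posterior Inverse-Gamma(5, 2709/32)
obs 7: x=3 → posterior Inverse-Gamma(11/2, 3109/32)
obs 8: x=-4 → posterior Inverse-Gamma(6, 3173/32)
obs 9: x=1 → posterior Inverse-Gamma(13/2, 3317/32)
obs 10: x=-1 → posterior Inverse-Gamma(7, 3333/32)
obs 11: x=-2 → posterior Inverse-Gamma(15/2, 3333/32)
obs 12: x=7 → posterior Inverse-Gamma(8, 4629/32)
obs 13: x=0 → posterior Inverse-Gamma(17/2, 4693/32)
obs 14: x=-5/2 → posterior Inverse-Gamma(9, 4697/32)

alpha=9, beta=4697/32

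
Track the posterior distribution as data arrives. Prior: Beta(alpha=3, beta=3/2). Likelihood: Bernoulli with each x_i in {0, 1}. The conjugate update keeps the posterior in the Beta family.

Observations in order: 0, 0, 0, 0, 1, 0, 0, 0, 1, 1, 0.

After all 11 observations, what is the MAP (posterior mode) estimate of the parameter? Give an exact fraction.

10/27

obs 1: x=0 → posterior Beta(3, 5/2)
obs 2: x=0 → posterior Beta(3, 7/2)
obs 3: x=0 → posterior Beta(3, 9/2)
obs 4: x=0 → posterior Beta(3, 11/2)
obs 5: x=1 → posterior Beta(4, 11/2)
obs 6: x=0 → posterior Beta(4, 13/2)
obs 7: x=0 → posterior Beta(4, 15/2)
obs 8: x=0 → posterior Beta(4, 17/2)
obs 9: x=1 → posterior Beta(5, 17/2)
obs 10: x=1 → posterior Beta(6, 17/2)
obs 11: x=0 → posterior Beta(6, 19/2)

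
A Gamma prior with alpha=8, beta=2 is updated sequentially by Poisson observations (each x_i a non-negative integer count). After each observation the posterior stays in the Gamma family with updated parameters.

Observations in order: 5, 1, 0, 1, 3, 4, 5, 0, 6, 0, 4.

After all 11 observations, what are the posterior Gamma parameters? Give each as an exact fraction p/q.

alpha=37, beta=13

obs 1: x=5 → posterior Gamma(13, 3)
obs 2: x=1 → posterior Gamma(14, 4)
obs 3: x=0 → posterior Gamma(14, 5)
obs 4: x=1 → posterior Gamma(15, 6)
obs 5: x=3 → posterior Gamma(18, 7)
obs 6: x=4 → posterior Gamma(22, 8)
obs 7: x=5 → posterior Gamma(27, 9)
obs 8: x=0 → posterior Gamma(27, 10)
obs 9: x=6 → posterior Gamma(33, 11)
obs 10: x=0 → posterior Gamma(33, 12)
obs 11: x=4 → posterior Gamma(37, 13)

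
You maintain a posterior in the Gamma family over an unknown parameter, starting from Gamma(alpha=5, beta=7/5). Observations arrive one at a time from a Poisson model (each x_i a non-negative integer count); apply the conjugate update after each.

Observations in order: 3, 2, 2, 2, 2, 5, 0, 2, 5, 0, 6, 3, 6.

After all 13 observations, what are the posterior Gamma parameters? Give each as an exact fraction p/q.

obs 1: x=3 → posterior Gamma(8, 12/5)
obs 2: x=2 → posterior Gamma(10, 17/5)
obs 3: x=2 → posterior Gamma(12, 22/5)
obs 4: x=2 → posterior Gamma(14, 27/5)
obs 5: x=2 → posterior Gamma(16, 32/5)
obs 6: x=5 → posterior Gamma(21, 37/5)
obs 7: x=0 → posterior Gamma(21, 42/5)
obs 8: x=2 → posterior Gamma(23, 47/5)
obs 9: x=5 → posterior Gamma(28, 52/5)
obs 10: x=0 → posterior Gamma(28, 57/5)
obs 11: x=6 → posterior Gamma(34, 62/5)
obs 12: x=3 → posterior Gamma(37, 67/5)
obs 13: x=6 → posterior Gamma(43, 72/5)

alpha=43, beta=72/5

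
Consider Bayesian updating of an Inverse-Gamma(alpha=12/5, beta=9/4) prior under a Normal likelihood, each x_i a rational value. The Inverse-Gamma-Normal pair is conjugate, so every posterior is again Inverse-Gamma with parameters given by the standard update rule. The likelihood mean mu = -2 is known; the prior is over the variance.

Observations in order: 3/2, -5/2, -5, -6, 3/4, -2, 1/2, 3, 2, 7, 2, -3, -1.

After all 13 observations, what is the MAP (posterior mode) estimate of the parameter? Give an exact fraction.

15665/1584

obs 1: x=3/2 → posterior Inverse-Gamma(29/10, 67/8)
obs 2: x=-5/2 → posterior Inverse-Gamma(17/5, 17/2)
obs 3: x=-5 → posterior Inverse-Gamma(39/10, 13)
obs 4: x=-6 → posterior Inverse-Gamma(22/5, 21)
obs 5: x=3/4 → posterior Inverse-Gamma(49/10, 793/32)
obs 6: x=-2 → posterior Inverse-Gamma(27/5, 793/32)
obs 7: x=1/2 → posterior Inverse-Gamma(59/10, 893/32)
obs 8: x=3 → posterior Inverse-Gamma(32/5, 1293/32)
obs 9: x=2 → posterior Inverse-Gamma(69/10, 1549/32)
obs 10: x=7 → posterior Inverse-Gamma(37/5, 2845/32)
obs 11: x=2 → posterior Inverse-Gamma(79/10, 3101/32)
obs 12: x=-3 → posterior Inverse-Gamma(42/5, 3117/32)
obs 13: x=-1 → posterior Inverse-Gamma(89/10, 3133/32)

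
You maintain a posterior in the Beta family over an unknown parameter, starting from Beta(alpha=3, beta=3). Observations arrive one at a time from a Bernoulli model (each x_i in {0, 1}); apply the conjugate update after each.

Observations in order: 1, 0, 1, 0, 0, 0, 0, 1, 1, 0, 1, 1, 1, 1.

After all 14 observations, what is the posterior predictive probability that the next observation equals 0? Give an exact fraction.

obs 1: x=1 → posterior Beta(4, 3)
obs 2: x=0 → posterior Beta(4, 4)
obs 3: x=1 → posterior Beta(5, 4)
obs 4: x=0 → posterior Beta(5, 5)
obs 5: x=0 → posterior Beta(5, 6)
obs 6: x=0 → posterior Beta(5, 7)
obs 7: x=0 → posterior Beta(5, 8)
obs 8: x=1 → posterior Beta(6, 8)
obs 9: x=1 → posterior Beta(7, 8)
obs 10: x=0 → posterior Beta(7, 9)
obs 11: x=1 → posterior Beta(8, 9)
obs 12: x=1 → posterior Beta(9, 9)
obs 13: x=1 → posterior Beta(10, 9)
obs 14: x=1 → posterior Beta(11, 9)

9/20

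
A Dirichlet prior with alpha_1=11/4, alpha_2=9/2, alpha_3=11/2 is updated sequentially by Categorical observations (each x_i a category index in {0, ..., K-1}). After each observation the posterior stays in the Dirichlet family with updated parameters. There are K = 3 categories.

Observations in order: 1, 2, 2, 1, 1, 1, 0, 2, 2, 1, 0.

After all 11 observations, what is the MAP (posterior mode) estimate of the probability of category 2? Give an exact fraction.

obs 1: x=1 → posterior Dirichlet(11/4, 11/2, 11/2)
obs 2: x=2 → posterior Dirichlet(11/4, 11/2, 13/2)
obs 3: x=2 → posterior Dirichlet(11/4, 11/2, 15/2)
obs 4: x=1 → posterior Dirichlet(11/4, 13/2, 15/2)
obs 5: x=1 → posterior Dirichlet(11/4, 15/2, 15/2)
obs 6: x=1 → posterior Dirichlet(11/4, 17/2, 15/2)
obs 7: x=0 → posterior Dirichlet(15/4, 17/2, 15/2)
obs 8: x=2 → posterior Dirichlet(15/4, 17/2, 17/2)
obs 9: x=2 → posterior Dirichlet(15/4, 17/2, 19/2)
obs 10: x=1 → posterior Dirichlet(15/4, 19/2, 19/2)
obs 11: x=0 → posterior Dirichlet(19/4, 19/2, 19/2)

34/83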